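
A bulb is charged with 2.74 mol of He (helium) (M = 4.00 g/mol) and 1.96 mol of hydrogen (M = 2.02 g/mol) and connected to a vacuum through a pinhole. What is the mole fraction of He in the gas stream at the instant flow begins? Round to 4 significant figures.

The effusion rate of species i is ∝ p_i/√M_i ∝ n_i/√M_i.
Mole fraction of He in the effusate = (n_He/√M_He) / (n_He/√M_He + n_H₂/√M_H₂)
= (2.74/√4.00) / (2.74/√4.00 + 1.96/√2.02) = 1.370/(1.370 + 1.379) = 0.4984.

0.4984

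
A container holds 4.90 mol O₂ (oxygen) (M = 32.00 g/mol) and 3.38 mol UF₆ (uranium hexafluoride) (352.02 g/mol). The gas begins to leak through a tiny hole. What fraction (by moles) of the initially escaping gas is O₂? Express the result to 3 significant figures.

Effusion rate of each component ∝ n_i/√M_i (partial pressure × 1/√M).
Mole fraction of O₂ in the effusate = (n_O₂/√M_O₂) / (n_O₂/√M_O₂ + n_UF₆/√M_UF₆)
= (4.90/√32.00) / (4.90/√32.00 + 3.38/√352.02) = 0.8662/(0.8662 + 0.1801) = 0.828.

0.828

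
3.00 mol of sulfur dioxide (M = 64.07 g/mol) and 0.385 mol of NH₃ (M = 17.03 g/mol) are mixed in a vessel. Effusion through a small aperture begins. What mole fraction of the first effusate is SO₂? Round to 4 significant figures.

Rate_i ∝ x_i/√M_i (Graham's law weighted by mole fraction), so the effusate composition follows n_i/√M_i.
x_SO₂(eff) = (n_SO₂/√M_SO₂) / (n_SO₂/√M_SO₂ + n_NH₃/√M_NH₃)
= (3.00/√64.07) / (3.00/√64.07 + 0.385/√17.03) = 0.3748/(0.3748 + 0.09329) = 0.8007.

0.8007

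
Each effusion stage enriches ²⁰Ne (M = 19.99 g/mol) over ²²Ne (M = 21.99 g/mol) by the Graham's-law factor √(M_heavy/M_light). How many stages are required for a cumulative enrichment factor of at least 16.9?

Per stage α = (21.99/19.99)^(1/2) = 1.10005^0.5, giving ln α = 0.04768.
Need α^N ≥ 16.9 ⇒ N ≥ ln(16.9) / ln α = 2.827 / 0.04768 = 59.30.
Minimum whole number of stages: N = 60.

60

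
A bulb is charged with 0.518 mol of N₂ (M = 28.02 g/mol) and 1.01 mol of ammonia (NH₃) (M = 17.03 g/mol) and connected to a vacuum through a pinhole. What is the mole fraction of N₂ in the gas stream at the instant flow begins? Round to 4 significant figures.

0.2856

Rate_i ∝ x_i/√M_i (Graham's law weighted by mole fraction), so the effusate composition follows n_i/√M_i.
So x_N₂ in the escaping gas = (n_N₂/√M_N₂) / Σ(n_i/√M_i)
= (0.518/√28.02) / (0.518/√28.02 + 1.01/√17.03) = 0.09786/(0.09786 + 0.2447) = 0.2856.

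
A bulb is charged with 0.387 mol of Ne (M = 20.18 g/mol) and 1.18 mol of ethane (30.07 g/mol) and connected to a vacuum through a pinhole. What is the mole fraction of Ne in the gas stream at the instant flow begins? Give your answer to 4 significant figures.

Each component's effusion rate ∝ (its partial pressure)·(1/√M) ∝ n_i/√M_i.
Mole fraction of Ne in the effusate = (n_Ne/√M_Ne) / (n_Ne/√M_Ne + n_C₂H₆/√M_C₂H₆)
= (0.387/√20.18) / (0.387/√20.18 + 1.18/√30.07) = 0.08615/(0.08615 + 0.2152) = 0.2859.

0.2859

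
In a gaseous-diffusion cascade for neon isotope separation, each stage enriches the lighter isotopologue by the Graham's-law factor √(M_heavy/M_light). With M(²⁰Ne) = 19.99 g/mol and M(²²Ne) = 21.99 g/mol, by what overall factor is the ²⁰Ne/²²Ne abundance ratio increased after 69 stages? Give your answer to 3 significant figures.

26.8

After 69 stages the ratio has grown by (√(21.99/19.99))^69 = (21.99/19.99)^(69/2).
= 1.10005^(69/2) = 26.8.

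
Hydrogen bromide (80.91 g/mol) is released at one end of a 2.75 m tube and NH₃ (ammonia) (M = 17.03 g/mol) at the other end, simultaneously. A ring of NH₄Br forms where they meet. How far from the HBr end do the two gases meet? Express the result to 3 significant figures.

In equal time, each gas travels a distance ∝ its rate ∝ 1/√M, so d_HBr/d_NH₃ = √(M_NH₃/M_HBr) = √(17.03/80.91) = 0.4588.
With d_HBr + d_NH₃ = 2.75 m, d_NH₃ = 2.75/(1 + 0.4588) = 1.885 m.
d_HBr = 2.75 − 1.885 = 0.865 m.

0.865 m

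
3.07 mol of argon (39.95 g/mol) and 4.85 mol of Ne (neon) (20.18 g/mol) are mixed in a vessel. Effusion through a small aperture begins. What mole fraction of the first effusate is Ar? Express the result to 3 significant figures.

0.310

Rate_i ∝ x_i/√M_i (Graham's law weighted by mole fraction), so the effusate composition follows n_i/√M_i.
x_Ar(eff) = (n_Ar/√M_Ar) / (n_Ar/√M_Ar + n_Ne/√M_Ne)
= (3.07/√39.95) / (3.07/√39.95 + 4.85/√20.18) = 0.4857/(0.4857 + 1.080) = 0.310.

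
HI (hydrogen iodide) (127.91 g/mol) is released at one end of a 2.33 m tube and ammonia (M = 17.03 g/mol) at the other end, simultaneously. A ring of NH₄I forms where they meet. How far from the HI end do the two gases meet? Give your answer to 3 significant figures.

Distances travelled in equal time are proportional to diffusion rates, so d_HI/d_NH₃ = √(M_NH₃/M_HI) = √(17.03/127.91) = 0.3649.
With d_HI + d_NH₃ = 2.33 m, d_NH₃ = 2.33/(1 + 0.3649) = 1.707 m.
d_HI = 2.33 − 1.707 = 0.623 m.

0.623 m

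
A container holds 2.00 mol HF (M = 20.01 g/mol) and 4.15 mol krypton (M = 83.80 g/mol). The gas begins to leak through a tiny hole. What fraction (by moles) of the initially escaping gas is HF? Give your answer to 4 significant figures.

The effusion rate of species i is ∝ p_i/√M_i ∝ n_i/√M_i.
Mole fraction of HF in the effusate = (n_HF/√M_HF) / (n_HF/√M_HF + n_Kr/√M_Kr)
= (2.00/√20.01) / (2.00/√20.01 + 4.15/√83.80) = 0.4471/(0.4471 + 0.4533) = 0.4965.

0.4965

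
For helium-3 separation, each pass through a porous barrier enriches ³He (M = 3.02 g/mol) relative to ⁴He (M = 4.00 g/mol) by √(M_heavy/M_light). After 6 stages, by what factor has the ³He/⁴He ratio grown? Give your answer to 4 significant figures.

2.324

Each stage multiplies the ratio by α = √(4.00/3.02), so after 6 stages the overall factor is α^6 = (4.00/3.02)^(6/2).
= 1.32450^3 = 2.324.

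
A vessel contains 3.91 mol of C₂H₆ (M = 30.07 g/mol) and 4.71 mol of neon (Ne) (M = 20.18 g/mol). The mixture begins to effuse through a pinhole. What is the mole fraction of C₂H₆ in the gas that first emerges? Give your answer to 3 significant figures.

Effusion rate of each component ∝ n_i/√M_i (partial pressure × 1/√M).
Mole fraction of C₂H₆ in the effusate = (n_C₂H₆/√M_C₂H₆) / (n_C₂H₆/√M_C₂H₆ + n_Ne/√M_Ne)
= (3.91/√30.07) / (3.91/√30.07 + 4.71/√20.18) = 0.7130/(0.7130 + 1.048) = 0.405.

0.405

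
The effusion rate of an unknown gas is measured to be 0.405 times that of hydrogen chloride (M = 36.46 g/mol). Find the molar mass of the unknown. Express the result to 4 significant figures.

222.3 g/mol

Since effusion rate ∝ 1/√M, rate_X/rate_HCl = √(M_HCl/M_X).
0.405 = √(36.46/M_X)
M_X = 36.46 / 0.405² = 36.46 / 0.1640 = 222.3 g/mol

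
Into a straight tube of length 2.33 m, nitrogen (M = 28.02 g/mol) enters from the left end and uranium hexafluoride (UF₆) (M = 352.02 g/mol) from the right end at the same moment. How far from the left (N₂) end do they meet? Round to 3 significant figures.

1.82 m

Graham's law gives d_N₂/d_UF₆ = rate_N₂/rate_UF₆ = √(M_UF₆/M_N₂) = √(352.02/28.02) = 3.544.
With d_N₂ + d_UF₆ = 2.33 m, d_UF₆ = 2.33/(1 + 3.544) = 0.5127 m.
d_N₂ = 2.33 − 0.5127 = 1.82 m.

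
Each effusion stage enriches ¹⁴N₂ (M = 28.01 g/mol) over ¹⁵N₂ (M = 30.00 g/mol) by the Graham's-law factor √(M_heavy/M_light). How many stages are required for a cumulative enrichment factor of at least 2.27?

24

Per stage α = (30.00/28.01)^(1/2) = 1.07105^0.5, giving ln α = 0.03432.
Need α^N ≥ 2.27 ⇒ N ≥ ln(2.27) / ln α = 0.8198 / 0.03432 = 23.89.
Rounding up, N = 24 stages.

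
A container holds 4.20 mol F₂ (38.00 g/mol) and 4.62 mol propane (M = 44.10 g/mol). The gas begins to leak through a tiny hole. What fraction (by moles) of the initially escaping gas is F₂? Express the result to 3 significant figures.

Each component's effusion rate ∝ (its partial pressure)·(1/√M) ∝ n_i/√M_i.
Mole fraction of F₂ in the effusate = (n_F₂/√M_F₂) / (n_F₂/√M_F₂ + n_C₃H₈/√M_C₃H₈)
= (4.20/√38.00) / (4.20/√38.00 + 4.62/√44.10) = 0.6813/(0.6813 + 0.6957) = 0.495.

0.495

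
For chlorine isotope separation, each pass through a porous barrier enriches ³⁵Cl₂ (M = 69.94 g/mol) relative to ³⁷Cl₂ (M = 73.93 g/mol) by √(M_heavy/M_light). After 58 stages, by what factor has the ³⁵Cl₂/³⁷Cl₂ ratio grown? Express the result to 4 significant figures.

The single-stage factor is √(M_heavy/M_light), so 58 stages give [√(73.93/69.94)]^58 = (73.93/69.94)^(58/2).
= 1.05705^29 = 4.998.

4.998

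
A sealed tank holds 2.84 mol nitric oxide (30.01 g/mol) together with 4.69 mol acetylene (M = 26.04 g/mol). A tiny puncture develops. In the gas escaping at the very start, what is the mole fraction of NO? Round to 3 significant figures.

0.361

The effusion rate of species i is ∝ p_i/√M_i ∝ n_i/√M_i.
So x_NO in the escaping gas = (n_NO/√M_NO) / Σ(n_i/√M_i)
= (2.84/√30.01) / (2.84/√30.01 + 4.69/√26.04) = 0.5184/(0.5184 + 0.9191) = 0.361.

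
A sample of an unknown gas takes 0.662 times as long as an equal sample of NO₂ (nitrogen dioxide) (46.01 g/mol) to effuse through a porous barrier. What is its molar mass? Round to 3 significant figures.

20.2 g/mol

From Graham's law, t_X/t_NO₂ = √(M_X/M_NO₂).
0.662 = √(M_X/46.01)
M_X = 46.01 × 0.662² = 46.01 × 0.4382 = 20.2 g/mol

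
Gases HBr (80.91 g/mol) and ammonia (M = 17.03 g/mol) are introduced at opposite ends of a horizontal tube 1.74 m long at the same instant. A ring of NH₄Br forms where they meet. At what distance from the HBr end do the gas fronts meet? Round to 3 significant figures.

In equal time, each gas travels a distance ∝ its rate ∝ 1/√M, so d_HBr/d_NH₃ = √(M_NH₃/M_HBr) = √(17.03/80.91) = 0.4588.
With d_HBr + d_NH₃ = 1.74 m, d_NH₃ = 1.74/(1 + 0.4588) = 1.193 m.
d_HBr = 1.74 − 1.193 = 0.547 m.

0.547 m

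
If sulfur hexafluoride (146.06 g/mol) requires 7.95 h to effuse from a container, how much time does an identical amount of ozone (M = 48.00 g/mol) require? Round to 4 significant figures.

Using Graham's law: t_O₃/t_SF₆ = √(M_O₃/M_SF₆) = √(48.00/146.06) = √0.3286 = 0.5733.
So the time for O₃ is 7.95 × 0.5733 = 4.557 h.

4.557 h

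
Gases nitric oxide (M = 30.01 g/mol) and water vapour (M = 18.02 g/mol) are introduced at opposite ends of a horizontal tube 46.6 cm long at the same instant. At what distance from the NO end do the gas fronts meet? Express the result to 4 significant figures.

In equal time, each gas travels a distance ∝ its rate ∝ 1/√M, so d_NO/d_H₂O = √(M_H₂O/M_NO) = √(18.02/30.01) = 0.7749.
With d_NO + d_H₂O = 46.6 cm, d_H₂O = 46.6/(1 + 0.7749) = 26.26 cm.
d_NO = 46.6 − 26.26 = 20.34 cm.

20.34 cm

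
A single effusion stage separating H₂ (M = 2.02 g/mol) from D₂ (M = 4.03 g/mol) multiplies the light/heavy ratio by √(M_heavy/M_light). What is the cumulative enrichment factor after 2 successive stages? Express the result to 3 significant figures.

2.00

Overall factor = α^2 with α = √(4.03/2.02), i.e. (4.03/2.02)^(2/2).
= 1.99505^1 = 2.00.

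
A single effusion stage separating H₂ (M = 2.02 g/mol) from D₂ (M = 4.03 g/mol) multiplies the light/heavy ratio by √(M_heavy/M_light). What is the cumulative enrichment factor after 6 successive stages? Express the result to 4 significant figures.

The single-stage factor is √(M_heavy/M_light), so 6 stages give [√(4.03/2.02)]^6 = (4.03/2.02)^(6/2).
= 1.99505^3 = 7.941.

7.941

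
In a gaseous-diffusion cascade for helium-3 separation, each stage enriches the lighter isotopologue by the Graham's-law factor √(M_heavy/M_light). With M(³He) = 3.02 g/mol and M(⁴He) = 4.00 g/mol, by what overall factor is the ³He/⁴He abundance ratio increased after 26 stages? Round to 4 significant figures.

38.61

The single-stage factor is √(M_heavy/M_light), so 26 stages give [√(4.00/3.02)]^26 = (4.00/3.02)^(26/2).
= 1.32450^13 = 38.61.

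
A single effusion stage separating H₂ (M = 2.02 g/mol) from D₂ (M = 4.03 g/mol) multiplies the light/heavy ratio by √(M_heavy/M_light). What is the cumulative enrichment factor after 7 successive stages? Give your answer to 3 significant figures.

Each stage multiplies the ratio by α = √(4.03/2.02), so after 7 stages the overall factor is α^7 = (4.03/2.02)^(7/2).
= 1.99505^(7/2) = 11.2.

11.2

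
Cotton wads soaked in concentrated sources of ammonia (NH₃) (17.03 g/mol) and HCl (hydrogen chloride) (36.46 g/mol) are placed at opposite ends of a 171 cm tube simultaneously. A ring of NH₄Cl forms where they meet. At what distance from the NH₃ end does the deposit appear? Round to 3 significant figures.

Distances travelled in equal time are proportional to diffusion rates, so d_NH₃/d_HCl = √(M_HCl/M_NH₃) = √(36.46/17.03) = 1.463.
With d_NH₃ + d_HCl = 171 cm, d_HCl = 171/(1 + 1.463) = 69.42 cm.
d_NH₃ = 171 − 69.42 = 102 cm.

102 cm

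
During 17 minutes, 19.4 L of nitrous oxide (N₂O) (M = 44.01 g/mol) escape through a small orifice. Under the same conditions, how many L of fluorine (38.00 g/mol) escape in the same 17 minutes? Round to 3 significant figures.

Using Graham's law: rate_F₂/rate_N₂O = √(M_N₂O/M_F₂) = √(44.01/38.00) = √1.158 = 1.076.
So the volume for F₂ is 19.4 × 1.076 = 20.9 L.

20.9 L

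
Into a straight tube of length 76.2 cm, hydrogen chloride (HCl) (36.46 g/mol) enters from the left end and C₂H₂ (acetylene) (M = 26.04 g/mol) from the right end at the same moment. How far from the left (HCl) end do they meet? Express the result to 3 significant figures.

34.9 cm

Distances travelled in equal time are proportional to diffusion rates, so d_HCl/d_C₂H₂ = √(M_C₂H₂/M_HCl) = √(26.04/36.46) = 0.8451.
With d_HCl + d_C₂H₂ = 76.2 cm, d_C₂H₂ = 76.2/(1 + 0.8451) = 41.30 cm.
d_HCl = 76.2 − 41.30 = 34.9 cm.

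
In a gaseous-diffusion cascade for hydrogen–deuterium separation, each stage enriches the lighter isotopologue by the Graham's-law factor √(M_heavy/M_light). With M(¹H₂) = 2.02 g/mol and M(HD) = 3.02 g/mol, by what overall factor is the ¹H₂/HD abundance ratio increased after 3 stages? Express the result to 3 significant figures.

1.83

Overall factor = α^3 with α = √(3.02/2.02), i.e. (3.02/2.02)^(3/2).
= 1.49505^(3/2) = 1.83.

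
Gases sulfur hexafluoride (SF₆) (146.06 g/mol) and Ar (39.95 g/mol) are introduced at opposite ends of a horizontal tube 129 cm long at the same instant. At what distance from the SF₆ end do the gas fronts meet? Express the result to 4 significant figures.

44.30 cm

Distances travelled in equal time are proportional to diffusion rates, so d_SF₆/d_Ar = √(M_Ar/M_SF₆) = √(39.95/146.06) = 0.5230.
With d_SF₆ + d_Ar = 129 cm, d_Ar = 129/(1 + 0.5230) = 84.70 cm.
d_SF₆ = 129 − 84.70 = 44.30 cm.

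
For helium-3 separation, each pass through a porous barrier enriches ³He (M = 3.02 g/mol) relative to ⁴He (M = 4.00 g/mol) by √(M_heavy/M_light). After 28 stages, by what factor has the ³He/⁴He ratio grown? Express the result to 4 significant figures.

51.14

Overall factor = α^28 with α = √(4.00/3.02), i.e. (4.00/3.02)^(28/2).
= 1.32450^14 = 51.14.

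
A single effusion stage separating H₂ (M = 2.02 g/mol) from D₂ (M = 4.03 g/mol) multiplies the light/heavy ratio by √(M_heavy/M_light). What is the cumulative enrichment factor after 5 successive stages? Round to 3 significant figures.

The single-stage factor is √(M_heavy/M_light), so 5 stages give [√(4.03/2.02)]^5 = (4.03/2.02)^(5/2).
= 1.99505^(5/2) = 5.62.

5.62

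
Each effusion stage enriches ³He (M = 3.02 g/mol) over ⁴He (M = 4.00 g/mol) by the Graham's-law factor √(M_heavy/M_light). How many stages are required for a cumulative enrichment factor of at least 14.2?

19

Per stage α = (4.00/3.02)^(1/2) = 1.32450^0.5, giving ln α = 0.1405.
Need α^N ≥ 14.2 ⇒ N ≥ ln(14.2) / ln α = 2.653 / 0.1405 = 18.88.
So at least 19 stages are needed.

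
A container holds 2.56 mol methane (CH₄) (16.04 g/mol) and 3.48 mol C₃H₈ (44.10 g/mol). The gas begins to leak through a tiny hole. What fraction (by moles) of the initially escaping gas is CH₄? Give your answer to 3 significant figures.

The effusion rate of species i is ∝ p_i/√M_i ∝ n_i/√M_i.
Mole fraction of CH₄ in the effusate = (n_CH₄/√M_CH₄) / (n_CH₄/√M_CH₄ + n_C₃H₈/√M_C₃H₈)
= (2.56/√16.04) / (2.56/√16.04 + 3.48/√44.10) = 0.6392/(0.6392 + 0.5240) = 0.550.

0.550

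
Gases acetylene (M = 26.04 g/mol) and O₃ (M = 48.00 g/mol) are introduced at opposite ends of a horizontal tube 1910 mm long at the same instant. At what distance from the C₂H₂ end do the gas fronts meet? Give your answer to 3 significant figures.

1100 mm

The fronts meet when d_C₂H₂ + d_O₃ = L with d_C₂H₂/d_O₃ = √(M_O₃/M_C₂H₂) (Graham's law). Here √(M_O₃/M_C₂H₂) = √(48.00/26.04) = 1.358.
With d_C₂H₂ + d_O₃ = 1910 mm, d_O₃ = 1910/(1 + 1.358) = 810.1 mm.
d_C₂H₂ = 1910 − 810.1 = 1100 mm.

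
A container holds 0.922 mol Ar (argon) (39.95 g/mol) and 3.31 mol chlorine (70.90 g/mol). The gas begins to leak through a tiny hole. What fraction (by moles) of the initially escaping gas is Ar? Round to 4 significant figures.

0.2706

Rate_i ∝ x_i/√M_i (Graham's law weighted by mole fraction), so the effusate composition follows n_i/√M_i.
Mole fraction of Ar in the effusate = (n_Ar/√M_Ar) / (n_Ar/√M_Ar + n_Cl₂/√M_Cl₂)
= (0.922/√39.95) / (0.922/√39.95 + 3.31/√70.90) = 0.1459/(0.1459 + 0.3931) = 0.2706.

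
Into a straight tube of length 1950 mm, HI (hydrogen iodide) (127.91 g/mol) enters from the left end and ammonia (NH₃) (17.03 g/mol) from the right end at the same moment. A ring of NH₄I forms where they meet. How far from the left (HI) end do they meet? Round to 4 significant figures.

The fronts meet when d_HI + d_NH₃ = L with d_HI/d_NH₃ = √(M_NH₃/M_HI) (Graham's law). Here √(M_NH₃/M_HI) = √(17.03/127.91) = 0.3649.
With d_HI + d_NH₃ = 1950 mm, d_NH₃ = 1950/(1 + 0.3649) = 1429 mm.
d_HI = 1950 − 1429 = 521.3 mm.

521.3 mm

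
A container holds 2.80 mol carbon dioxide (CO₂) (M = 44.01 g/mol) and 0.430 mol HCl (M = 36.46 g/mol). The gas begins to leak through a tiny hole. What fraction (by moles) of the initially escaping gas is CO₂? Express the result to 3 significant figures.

The effusion rate of species i is ∝ p_i/√M_i ∝ n_i/√M_i.
Mole fraction of CO₂ in the effusate = (n_CO₂/√M_CO₂) / (n_CO₂/√M_CO₂ + n_HCl/√M_HCl)
= (2.80/√44.01) / (2.80/√44.01 + 0.430/√36.46) = 0.4221/(0.4221 + 0.07121) = 0.856.

0.856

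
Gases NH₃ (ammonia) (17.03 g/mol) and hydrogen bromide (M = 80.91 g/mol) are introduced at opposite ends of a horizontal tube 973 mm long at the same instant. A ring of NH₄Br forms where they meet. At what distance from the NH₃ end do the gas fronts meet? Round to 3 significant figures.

Graham's law gives d_NH₃/d_HBr = rate_NH₃/rate_HBr = √(M_HBr/M_NH₃) = √(80.91/17.03) = 2.180.
With d_NH₃ + d_HBr = 973 mm, d_HBr = 973/(1 + 2.180) = 306.0 mm.
d_NH₃ = 973 − 306.0 = 667 mm.

667 mm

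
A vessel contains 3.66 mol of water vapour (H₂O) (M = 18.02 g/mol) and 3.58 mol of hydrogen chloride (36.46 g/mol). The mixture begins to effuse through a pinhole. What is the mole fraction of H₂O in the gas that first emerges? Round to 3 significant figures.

The effusion rate of species i is ∝ p_i/√M_i ∝ n_i/√M_i.
So x_H₂O in the escaping gas = (n_H₂O/√M_H₂O) / Σ(n_i/√M_i)
= (3.66/√18.02) / (3.66/√18.02 + 3.58/√36.46) = 0.8622/(0.8622 + 0.5929) = 0.593.

0.593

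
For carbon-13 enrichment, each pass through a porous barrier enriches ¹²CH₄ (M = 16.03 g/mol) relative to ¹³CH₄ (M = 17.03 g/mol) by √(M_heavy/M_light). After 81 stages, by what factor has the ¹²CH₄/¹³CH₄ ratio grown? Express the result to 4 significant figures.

11.60

After 81 stages the ratio has grown by (√(17.03/16.03))^81 = (17.03/16.03)^(81/2).
= 1.06238^(81/2) = 11.60.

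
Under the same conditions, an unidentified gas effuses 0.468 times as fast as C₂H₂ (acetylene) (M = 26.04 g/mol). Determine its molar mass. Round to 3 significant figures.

From Graham's law, rate_X/rate_C₂H₂ = √(M_C₂H₂/M_X).
0.468 = √(26.04/M_X)
M_X = 26.04 / 0.468² = 26.04 / 0.2190 = 119 g/mol

119 g/mol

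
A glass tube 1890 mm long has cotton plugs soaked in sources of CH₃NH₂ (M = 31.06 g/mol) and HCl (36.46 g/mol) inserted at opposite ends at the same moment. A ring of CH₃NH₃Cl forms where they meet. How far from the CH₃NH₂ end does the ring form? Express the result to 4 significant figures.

982.8 mm

The fronts meet when d_CH₃NH₂ + d_HCl = L with d_CH₃NH₂/d_HCl = √(M_HCl/M_CH₃NH₂) (Graham's law). Here √(M_HCl/M_CH₃NH₂) = √(36.46/31.06) = 1.083.
With d_CH₃NH₂ + d_HCl = 1890 mm, d_HCl = 1890/(1 + 1.083) = 907.2 mm.
d_CH₃NH₂ = 1890 − 907.2 = 982.8 mm.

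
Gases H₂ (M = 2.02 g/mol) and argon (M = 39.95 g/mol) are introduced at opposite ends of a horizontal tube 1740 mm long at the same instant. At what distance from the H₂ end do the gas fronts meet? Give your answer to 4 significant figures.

1421 mm

Distances travelled in equal time are proportional to diffusion rates, so d_H₂/d_Ar = √(M_Ar/M_H₂) = √(39.95/2.02) = 4.447.
With d_H₂ + d_Ar = 1740 mm, d_Ar = 1740/(1 + 4.447) = 319.4 mm.
d_H₂ = 1740 − 319.4 = 1421 mm.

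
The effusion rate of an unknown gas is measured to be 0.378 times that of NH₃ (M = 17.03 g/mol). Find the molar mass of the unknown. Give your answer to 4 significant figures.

Using Graham's law: rate_X/rate_NH₃ = √(M_NH₃/M_X).
0.378 = √(17.03/M_X)
M_X = 17.03 / 0.378² = 17.03 / 0.1429 = 119.2 g/mol

119.2 g/mol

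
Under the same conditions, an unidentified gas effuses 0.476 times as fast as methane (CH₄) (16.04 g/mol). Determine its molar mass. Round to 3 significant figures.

From Graham's law, rate_X/rate_CH₄ = √(M_CH₄/M_X).
0.476 = √(16.04/M_X)
M_X = 16.04 / 0.476² = 16.04 / 0.2266 = 70.8 g/mol

70.8 g/mol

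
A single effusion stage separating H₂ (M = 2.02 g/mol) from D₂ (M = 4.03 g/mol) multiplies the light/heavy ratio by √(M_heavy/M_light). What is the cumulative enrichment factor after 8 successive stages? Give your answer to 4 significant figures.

15.84

Overall factor = α^8 with α = √(4.03/2.02), i.e. (4.03/2.02)^(8/2).
= 1.99505^4 = 15.84.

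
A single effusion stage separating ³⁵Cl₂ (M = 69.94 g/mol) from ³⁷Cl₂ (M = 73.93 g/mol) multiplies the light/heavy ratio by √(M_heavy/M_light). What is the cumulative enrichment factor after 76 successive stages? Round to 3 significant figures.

After 76 stages the ratio has grown by (√(73.93/69.94))^76 = (73.93/69.94)^(76/2).
= 1.05705^38 = 8.23.

8.23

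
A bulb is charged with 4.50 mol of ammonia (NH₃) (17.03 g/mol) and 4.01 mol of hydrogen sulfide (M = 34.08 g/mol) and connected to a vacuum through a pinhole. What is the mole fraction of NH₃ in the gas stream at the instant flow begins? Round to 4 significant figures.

0.6135

Each component's effusion rate ∝ (its partial pressure)·(1/√M) ∝ n_i/√M_i.
x_NH₃(eff) = (n_NH₃/√M_NH₃) / (n_NH₃/√M_NH₃ + n_H₂S/√M_H₂S)
= (4.50/√17.03) / (4.50/√17.03 + 4.01/√34.08) = 1.090/(1.090 + 0.6869) = 0.6135.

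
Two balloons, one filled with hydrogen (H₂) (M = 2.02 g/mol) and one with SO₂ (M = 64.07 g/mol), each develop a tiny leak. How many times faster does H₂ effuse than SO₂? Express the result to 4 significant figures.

5.632

From Graham's law, rate_H₂/rate_SO₂ = √(M_SO₂/M_H₂) = √(64.07/2.02) = √31.72 = 5.632.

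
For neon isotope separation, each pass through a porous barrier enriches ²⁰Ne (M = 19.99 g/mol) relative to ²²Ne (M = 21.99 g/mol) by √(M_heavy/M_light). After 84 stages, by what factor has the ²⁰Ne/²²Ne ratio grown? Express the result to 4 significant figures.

Overall factor = α^84 with α = √(21.99/19.99), i.e. (21.99/19.99)^(84/2).
= 1.10005^42 = 54.87.

54.87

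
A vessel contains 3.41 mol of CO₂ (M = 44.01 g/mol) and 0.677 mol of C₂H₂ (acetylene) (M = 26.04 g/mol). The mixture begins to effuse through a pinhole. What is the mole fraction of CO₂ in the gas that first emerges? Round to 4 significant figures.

The effusion rate of species i is ∝ p_i/√M_i ∝ n_i/√M_i.
Mole fraction of CO₂ in the effusate = (n_CO₂/√M_CO₂) / (n_CO₂/√M_CO₂ + n_C₂H₂/√M_C₂H₂)
= (3.41/√44.01) / (3.41/√44.01 + 0.677/√26.04) = 0.5140/(0.5140 + 0.1327) = 0.7948.

0.7948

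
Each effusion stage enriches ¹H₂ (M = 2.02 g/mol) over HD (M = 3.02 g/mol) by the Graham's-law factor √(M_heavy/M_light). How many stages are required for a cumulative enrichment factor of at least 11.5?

13

Single-stage factor α = √(3.02/2.02), so ln α = ½ ln(1.49505) = 0.2011.
Need α^N ≥ 11.5 ⇒ N ≥ ln(11.5) / ln α = 2.442 / 0.2011 = 12.15.
Minimum whole number of stages: N = 13.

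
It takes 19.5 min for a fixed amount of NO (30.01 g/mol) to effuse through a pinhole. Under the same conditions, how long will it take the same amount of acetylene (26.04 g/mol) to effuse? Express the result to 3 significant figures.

18.2 min

Using Graham's law: t_C₂H₂/t_NO = √(M_C₂H₂/M_NO) = √(26.04/30.01) = √0.8677 = 0.9315.
So the time for C₂H₂ is 19.5 × 0.9315 = 18.2 min.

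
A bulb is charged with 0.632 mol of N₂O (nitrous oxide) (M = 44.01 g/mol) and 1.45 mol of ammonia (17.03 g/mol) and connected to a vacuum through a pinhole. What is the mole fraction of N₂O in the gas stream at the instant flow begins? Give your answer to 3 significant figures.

The effusion rate of species i is ∝ p_i/√M_i ∝ n_i/√M_i.
So x_N₂O in the escaping gas = (n_N₂O/√M_N₂O) / Σ(n_i/√M_i)
= (0.632/√44.01) / (0.632/√44.01 + 1.45/√17.03) = 0.09527/(0.09527 + 0.3514) = 0.213.

0.213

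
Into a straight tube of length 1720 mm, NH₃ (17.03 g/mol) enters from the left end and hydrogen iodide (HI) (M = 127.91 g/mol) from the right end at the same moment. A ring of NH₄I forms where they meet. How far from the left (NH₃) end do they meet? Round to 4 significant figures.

The fronts meet when d_NH₃ + d_HI = L with d_NH₃/d_HI = √(M_HI/M_NH₃) (Graham's law). Here √(M_HI/M_NH₃) = √(127.91/17.03) = 2.741.
With d_NH₃ + d_HI = 1720 mm, d_HI = 1720/(1 + 2.741) = 459.8 mm.
d_NH₃ = 1720 − 459.8 = 1260 mm.

1260 mm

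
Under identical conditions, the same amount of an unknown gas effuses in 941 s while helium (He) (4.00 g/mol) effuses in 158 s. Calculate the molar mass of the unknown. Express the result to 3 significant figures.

142 g/mol

By Graham's law, t_X/t_He = √(M_X/M_He).
941/158 = 5.956 = √(M_X/4.00)
M_X = 4.00 × 5.956² = 4.00 × 35.47 = 142 g/mol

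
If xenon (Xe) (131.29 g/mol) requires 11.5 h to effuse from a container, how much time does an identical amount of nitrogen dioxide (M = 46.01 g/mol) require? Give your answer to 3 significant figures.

6.81 h

Using Graham's law: t_NO₂/t_Xe = √(M_NO₂/M_Xe) = √(46.01/131.29) = √0.3504 = 0.5920.
So the time for NO₂ is 11.5 × 0.5920 = 6.81 h.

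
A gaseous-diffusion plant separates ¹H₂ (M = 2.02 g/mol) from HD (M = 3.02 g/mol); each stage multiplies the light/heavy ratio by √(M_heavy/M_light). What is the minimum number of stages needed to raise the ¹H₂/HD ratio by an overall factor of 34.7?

18

Single-stage factor α = √(3.02/2.02), so ln α = ½ ln(1.49505) = 0.2011.
Need α^N ≥ 34.7 ⇒ N ≥ ln(34.7) / ln α = 3.547 / 0.2011 = 17.64.
So at least 18 stages are needed.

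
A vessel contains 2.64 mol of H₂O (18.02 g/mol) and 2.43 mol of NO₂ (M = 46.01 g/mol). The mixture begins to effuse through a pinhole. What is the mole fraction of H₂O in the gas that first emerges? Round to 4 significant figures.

Each component's effusion rate ∝ (its partial pressure)·(1/√M) ∝ n_i/√M_i.
So x_H₂O in the escaping gas = (n_H₂O/√M_H₂O) / Σ(n_i/√M_i)
= (2.64/√18.02) / (2.64/√18.02 + 2.43/√46.01) = 0.6219/(0.6219 + 0.3582) = 0.6345.

0.6345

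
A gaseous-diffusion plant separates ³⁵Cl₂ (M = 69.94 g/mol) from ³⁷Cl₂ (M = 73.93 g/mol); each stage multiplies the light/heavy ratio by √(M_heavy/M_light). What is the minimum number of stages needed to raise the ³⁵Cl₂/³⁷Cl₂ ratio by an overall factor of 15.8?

With α = √(73.93/69.94) per stage, ln α = ½ ln(1.05705) = 0.02774.
Need α^N ≥ 15.8 ⇒ N ≥ ln(15.8) / ln α = 2.760 / 0.02774 = 99.49.
So at least 100 stages are needed.

100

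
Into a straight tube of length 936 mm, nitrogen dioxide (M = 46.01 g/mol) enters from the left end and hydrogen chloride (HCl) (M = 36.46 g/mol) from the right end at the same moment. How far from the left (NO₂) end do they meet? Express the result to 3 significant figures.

441 mm

Distances travelled in equal time are proportional to diffusion rates, so d_NO₂/d_HCl = √(M_HCl/M_NO₂) = √(36.46/46.01) = 0.8902.
With d_NO₂ + d_HCl = 936 mm, d_HCl = 936/(1 + 0.8902) = 495.2 mm.
d_NO₂ = 936 − 495.2 = 441 mm.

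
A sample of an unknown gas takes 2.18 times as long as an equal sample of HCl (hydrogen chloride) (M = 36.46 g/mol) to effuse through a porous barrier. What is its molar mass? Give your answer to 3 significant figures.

By Graham's law, t_X/t_HCl = √(M_X/M_HCl).
2.18 = √(M_X/36.46)
M_X = 36.46 × 2.18² = 36.46 × 4.752 = 173 g/mol

173 g/mol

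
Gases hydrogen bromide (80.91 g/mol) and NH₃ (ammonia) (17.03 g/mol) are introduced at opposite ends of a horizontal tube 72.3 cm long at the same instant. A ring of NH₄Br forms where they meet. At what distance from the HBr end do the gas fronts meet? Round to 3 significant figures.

In equal time, each gas travels a distance ∝ its rate ∝ 1/√M, so d_HBr/d_NH₃ = √(M_NH₃/M_HBr) = √(17.03/80.91) = 0.4588.
With d_HBr + d_NH₃ = 72.3 cm, d_NH₃ = 72.3/(1 + 0.4588) = 49.56 cm.
d_HBr = 72.3 − 49.56 = 22.7 cm.

22.7 cm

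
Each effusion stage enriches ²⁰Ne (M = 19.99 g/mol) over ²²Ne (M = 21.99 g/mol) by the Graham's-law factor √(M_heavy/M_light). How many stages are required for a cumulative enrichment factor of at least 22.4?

With α = √(21.99/19.99) per stage, ln α = ½ ln(1.10005) = 0.04768.
Need α^N ≥ 22.4 ⇒ N ≥ ln(22.4) / ln α = 3.109 / 0.04768 = 65.21.
Minimum whole number of stages: N = 66.

66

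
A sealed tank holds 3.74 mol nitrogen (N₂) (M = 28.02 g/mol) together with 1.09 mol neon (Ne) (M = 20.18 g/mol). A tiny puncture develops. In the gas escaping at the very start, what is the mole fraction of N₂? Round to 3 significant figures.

0.744

Effusion rate of each component ∝ n_i/√M_i (partial pressure × 1/√M).
So x_N₂ in the escaping gas = (n_N₂/√M_N₂) / Σ(n_i/√M_i)
= (3.74/√28.02) / (3.74/√28.02 + 1.09/√20.18) = 0.7065/(0.7065 + 0.2426) = 0.744.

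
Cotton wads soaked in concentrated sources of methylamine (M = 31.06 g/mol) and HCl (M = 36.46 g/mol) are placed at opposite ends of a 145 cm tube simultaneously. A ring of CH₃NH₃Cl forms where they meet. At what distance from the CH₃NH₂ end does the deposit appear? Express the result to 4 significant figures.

Distances travelled in equal time are proportional to diffusion rates, so d_CH₃NH₂/d_HCl = √(M_HCl/M_CH₃NH₂) = √(36.46/31.06) = 1.083.
With d_CH₃NH₂ + d_HCl = 145 cm, d_HCl = 145/(1 + 1.083) = 69.60 cm.
d_CH₃NH₂ = 145 − 69.60 = 75.40 cm.

75.40 cm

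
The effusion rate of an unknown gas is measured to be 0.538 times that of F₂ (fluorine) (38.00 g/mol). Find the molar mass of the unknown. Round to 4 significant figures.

131.3 g/mol

Using Graham's law: rate_X/rate_F₂ = √(M_F₂/M_X).
0.538 = √(38.00/M_X)
M_X = 38.00 / 0.538² = 38.00 / 0.2894 = 131.3 g/mol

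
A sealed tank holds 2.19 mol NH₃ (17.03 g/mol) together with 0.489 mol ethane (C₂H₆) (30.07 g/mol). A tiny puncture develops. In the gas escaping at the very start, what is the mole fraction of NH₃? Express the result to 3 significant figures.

0.856

Effusion rate of each component ∝ n_i/√M_i (partial pressure × 1/√M).
Mole fraction of NH₃ in the effusate = (n_NH₃/√M_NH₃) / (n_NH₃/√M_NH₃ + n_C₂H₆/√M_C₂H₆)
= (2.19/√17.03) / (2.19/√17.03 + 0.489/√30.07) = 0.5307/(0.5307 + 0.08917) = 0.856.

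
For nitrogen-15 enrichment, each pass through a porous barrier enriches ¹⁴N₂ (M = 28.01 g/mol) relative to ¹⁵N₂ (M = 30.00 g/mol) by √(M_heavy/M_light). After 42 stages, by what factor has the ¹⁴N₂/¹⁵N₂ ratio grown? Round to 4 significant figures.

4.226

After 42 stages the ratio has grown by (√(30.00/28.01))^42 = (30.00/28.01)^(42/2).
= 1.07105^21 = 4.226.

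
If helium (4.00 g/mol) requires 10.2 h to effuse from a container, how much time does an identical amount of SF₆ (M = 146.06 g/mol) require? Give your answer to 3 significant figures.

Since effusion rate ∝ 1/√M, t_SF₆/t_He = √(M_SF₆/M_He) = √(146.06/4.00) = √36.52 = 6.043.
So the time for SF₆ is 10.2 × 6.043 = 61.6 h.

61.6 h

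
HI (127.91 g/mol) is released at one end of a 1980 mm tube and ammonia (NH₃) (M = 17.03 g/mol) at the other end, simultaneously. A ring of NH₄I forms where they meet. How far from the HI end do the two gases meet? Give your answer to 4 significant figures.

Graham's law gives d_HI/d_NH₃ = rate_HI/rate_NH₃ = √(M_NH₃/M_HI) = √(17.03/127.91) = 0.3649.
With d_HI + d_NH₃ = 1980 mm, d_NH₃ = 1980/(1 + 0.3649) = 1451 mm.
d_HI = 1980 − 1451 = 529.3 mm.

529.3 mm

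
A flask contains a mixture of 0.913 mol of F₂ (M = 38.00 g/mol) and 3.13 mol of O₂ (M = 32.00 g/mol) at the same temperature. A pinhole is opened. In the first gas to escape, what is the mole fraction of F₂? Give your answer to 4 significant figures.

Each component's effusion rate ∝ (its partial pressure)·(1/√M) ∝ n_i/√M_i.
Mole fraction of F₂ in the effusate = (n_F₂/√M_F₂) / (n_F₂/√M_F₂ + n_O₂/√M_O₂)
= (0.913/√38.00) / (0.913/√38.00 + 3.13/√32.00) = 0.1481/(0.1481 + 0.5533) = 0.2112.

0.2112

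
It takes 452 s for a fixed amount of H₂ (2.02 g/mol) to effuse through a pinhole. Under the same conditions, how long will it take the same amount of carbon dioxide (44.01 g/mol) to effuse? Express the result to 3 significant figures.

By Graham's law, t_CO₂/t_H₂ = √(M_CO₂/M_H₂) = √(44.01/2.02) = √21.79 = 4.668.
So the time for CO₂ is 452 × 4.668 = 2110 s.

2110 s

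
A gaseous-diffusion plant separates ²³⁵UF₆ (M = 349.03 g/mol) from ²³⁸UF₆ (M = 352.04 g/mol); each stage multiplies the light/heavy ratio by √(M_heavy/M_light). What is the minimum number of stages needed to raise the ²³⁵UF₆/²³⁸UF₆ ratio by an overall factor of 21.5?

Per stage α = (352.04/349.03)^(1/2) = 1.00862^0.5, giving ln α = 0.004293.
Need α^N ≥ 21.5 ⇒ N ≥ ln(21.5) / ln α = 3.068 / 0.004293 = 714.59.
Minimum whole number of stages: N = 715.

715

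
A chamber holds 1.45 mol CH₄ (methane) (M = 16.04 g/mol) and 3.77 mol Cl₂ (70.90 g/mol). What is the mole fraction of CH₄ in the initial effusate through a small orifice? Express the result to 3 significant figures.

Each component's effusion rate ∝ (its partial pressure)·(1/√M) ∝ n_i/√M_i.
So x_CH₄ in the escaping gas = (n_CH₄/√M_CH₄) / Σ(n_i/√M_i)
= (1.45/√16.04) / (1.45/√16.04 + 3.77/√70.90) = 0.3620/(0.3620 + 0.4477) = 0.447.

0.447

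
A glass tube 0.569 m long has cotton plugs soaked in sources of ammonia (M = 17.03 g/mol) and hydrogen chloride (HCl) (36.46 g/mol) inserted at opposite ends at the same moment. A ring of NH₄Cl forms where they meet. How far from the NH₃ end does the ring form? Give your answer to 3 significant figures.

0.338 m

Distances travelled in equal time are proportional to diffusion rates, so d_NH₃/d_HCl = √(M_HCl/M_NH₃) = √(36.46/17.03) = 1.463.
With d_NH₃ + d_HCl = 0.569 m, d_HCl = 0.569/(1 + 1.463) = 0.2310 m.
d_NH₃ = 0.569 − 0.2310 = 0.338 m.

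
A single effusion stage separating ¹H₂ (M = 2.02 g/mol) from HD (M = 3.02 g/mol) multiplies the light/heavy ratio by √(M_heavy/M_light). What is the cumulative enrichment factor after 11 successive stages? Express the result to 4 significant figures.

After 11 stages the ratio has grown by (√(3.02/2.02))^11 = (3.02/2.02)^(11/2).
= 1.49505^(11/2) = 9.133.

9.133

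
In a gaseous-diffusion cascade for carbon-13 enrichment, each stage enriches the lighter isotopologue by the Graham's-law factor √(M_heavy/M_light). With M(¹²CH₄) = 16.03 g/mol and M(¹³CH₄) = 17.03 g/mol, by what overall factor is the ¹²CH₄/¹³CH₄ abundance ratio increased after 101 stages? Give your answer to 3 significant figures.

21.2

After 101 stages the ratio has grown by (√(17.03/16.03))^101 = (17.03/16.03)^(101/2).
= 1.06238^(101/2) = 21.2.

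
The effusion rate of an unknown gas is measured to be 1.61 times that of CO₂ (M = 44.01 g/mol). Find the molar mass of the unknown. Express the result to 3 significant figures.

17.0 g/mol

Since effusion rate ∝ 1/√M, rate_X/rate_CO₂ = √(M_CO₂/M_X).
1.61 = √(44.01/M_X)
M_X = 44.01 / 1.61² = 44.01 / 2.592 = 17.0 g/mol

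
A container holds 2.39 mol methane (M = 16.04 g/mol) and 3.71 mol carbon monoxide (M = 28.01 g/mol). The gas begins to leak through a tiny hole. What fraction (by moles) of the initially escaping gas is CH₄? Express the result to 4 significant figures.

0.4598

Rate_i ∝ x_i/√M_i (Graham's law weighted by mole fraction), so the effusate composition follows n_i/√M_i.
x_CH₄(eff) = (n_CH₄/√M_CH₄) / (n_CH₄/√M_CH₄ + n_CO/√M_CO)
= (2.39/√16.04) / (2.39/√16.04 + 3.71/√28.01) = 0.5968/(0.5968 + 0.7010) = 0.4598.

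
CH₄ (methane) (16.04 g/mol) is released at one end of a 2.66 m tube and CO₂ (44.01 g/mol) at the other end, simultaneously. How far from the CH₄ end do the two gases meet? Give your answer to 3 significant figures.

1.66 m

In equal time, each gas travels a distance ∝ its rate ∝ 1/√M, so d_CH₄/d_CO₂ = √(M_CO₂/M_CH₄) = √(44.01/16.04) = 1.656.
With d_CH₄ + d_CO₂ = 2.66 m, d_CO₂ = 2.66/(1 + 1.656) = 1.001 m.
d_CH₄ = 2.66 − 1.001 = 1.66 m.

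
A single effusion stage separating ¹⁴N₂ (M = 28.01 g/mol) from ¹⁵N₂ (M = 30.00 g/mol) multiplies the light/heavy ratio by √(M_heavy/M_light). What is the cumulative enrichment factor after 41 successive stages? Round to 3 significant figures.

4.08

Overall factor = α^41 with α = √(30.00/28.01), i.e. (30.00/28.01)^(41/2).
= 1.07105^(41/2) = 4.08.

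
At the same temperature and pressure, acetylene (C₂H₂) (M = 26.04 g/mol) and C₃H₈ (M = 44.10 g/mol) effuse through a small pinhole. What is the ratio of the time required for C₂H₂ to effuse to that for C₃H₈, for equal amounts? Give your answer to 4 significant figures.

0.7684

Using Graham's law: t_C₂H₂/t_C₃H₈ = √(M_C₂H₂/M_C₃H₈) = √(26.04/44.10) = √0.5905 = 0.7684.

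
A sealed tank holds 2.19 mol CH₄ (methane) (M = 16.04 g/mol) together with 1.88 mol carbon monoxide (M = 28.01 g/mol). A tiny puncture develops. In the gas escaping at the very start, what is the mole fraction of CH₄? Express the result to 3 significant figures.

0.606

The effusion rate of species i is ∝ p_i/√M_i ∝ n_i/√M_i.
So x_CH₄ in the escaping gas = (n_CH₄/√M_CH₄) / Σ(n_i/√M_i)
= (2.19/√16.04) / (2.19/√16.04 + 1.88/√28.01) = 0.5468/(0.5468 + 0.3552) = 0.606.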